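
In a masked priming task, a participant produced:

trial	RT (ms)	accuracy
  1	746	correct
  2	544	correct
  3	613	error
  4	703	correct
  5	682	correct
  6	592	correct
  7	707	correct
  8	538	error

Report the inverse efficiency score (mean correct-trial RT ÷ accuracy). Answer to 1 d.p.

Correct trials (n=6): 746, 544, 703, 682, 592, 707
Mean correct RT = 3974/6 = 662.3333 ms
Proportion correct = 6/8
IES = 662.3333 / (6/8) = 883.111 ms

883.1 ms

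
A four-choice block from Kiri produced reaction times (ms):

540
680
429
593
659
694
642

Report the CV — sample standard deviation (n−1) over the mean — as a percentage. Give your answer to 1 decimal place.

15.6%

n = 7, Σ = 4237, M = 605.2857
Σ(x−M)² = 53175.429; s = √(53175.429/6) = 94.1412
CV = 94.1412 / 605.2857 = 0.15553 = 15.553%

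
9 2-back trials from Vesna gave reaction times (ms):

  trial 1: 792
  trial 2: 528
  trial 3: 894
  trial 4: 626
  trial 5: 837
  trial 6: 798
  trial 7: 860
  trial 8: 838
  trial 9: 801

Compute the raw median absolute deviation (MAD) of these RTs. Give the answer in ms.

Sorted: 528, 626, 792, 798, 801, 837, 838, 860, 894 → median = 801
|x − 801|: 9, 273, 93, 175, 36, 3, 59, 37, 0
Sorted deviations: 0, 3, 9, 36, 37, 59, 93, 175, 273 → MAD = 37

37 ms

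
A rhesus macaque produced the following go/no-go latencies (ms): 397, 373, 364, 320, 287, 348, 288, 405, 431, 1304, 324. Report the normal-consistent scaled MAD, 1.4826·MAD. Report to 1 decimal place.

60.8 ms

Sorted: 287, 288, 320, 324, 348, 364, 373, 397, 405, 431, 1304 → median = 364
|x − 364| sorted: 0, 9, 16, 33, 40, 41, 44, 67, 76, 77, 940 → MAD = 41
Robust SD ≈ 1.4826 × 41 = 60.787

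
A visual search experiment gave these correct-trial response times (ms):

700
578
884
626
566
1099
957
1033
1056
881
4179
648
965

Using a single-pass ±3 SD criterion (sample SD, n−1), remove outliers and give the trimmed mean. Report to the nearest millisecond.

833 ms

n = 13, ΣRT = 14172, M = 1090.154
Σ(x−M)² = 10765317.69; s = √(10765317.69/12) = 947.159
Cutoffs: 1090.154 ± 3·947.159 → [-1751.3, 3931.6]
Outside: 4179 → excluded.
Retained (n=12): Σ = 9993, mean = 9993/12 = 832.750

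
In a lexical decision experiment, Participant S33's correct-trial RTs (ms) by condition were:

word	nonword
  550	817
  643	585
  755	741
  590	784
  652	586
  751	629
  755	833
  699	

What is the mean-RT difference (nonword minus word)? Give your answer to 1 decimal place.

36.3 ms

M(word) = 5395/8 = 674.375
M(nonword) = 4975/7 = 710.714
Difference = 710.714 − 674.375 = 36.339 ms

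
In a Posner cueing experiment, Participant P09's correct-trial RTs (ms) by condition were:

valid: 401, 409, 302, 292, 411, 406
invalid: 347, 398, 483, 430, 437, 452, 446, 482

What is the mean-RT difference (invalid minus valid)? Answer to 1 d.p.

64.2 ms

M(valid) = 2221/6 = 370.167
M(invalid) = 3475/8 = 434.375
Difference = 434.375 − 370.167 = 64.208 ms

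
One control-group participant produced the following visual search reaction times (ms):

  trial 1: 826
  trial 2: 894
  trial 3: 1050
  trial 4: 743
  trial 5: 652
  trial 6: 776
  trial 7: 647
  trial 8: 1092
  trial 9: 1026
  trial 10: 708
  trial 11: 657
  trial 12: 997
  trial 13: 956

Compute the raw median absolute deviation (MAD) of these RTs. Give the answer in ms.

Sorted: 647, 652, 657, 708, 743, 776, 826, 894, 956, 997, 1026, 1050, 1092 → median = 826
|x − 826|: 0, 68, 224, 83, 174, 50, 179, 266, 200, 118, 169, 171, 130
Sorted deviations: 0, 50, 68, 83, 118, 130, 169, 171, 174, 179, 200, 224, 266 → MAD = 169

169 ms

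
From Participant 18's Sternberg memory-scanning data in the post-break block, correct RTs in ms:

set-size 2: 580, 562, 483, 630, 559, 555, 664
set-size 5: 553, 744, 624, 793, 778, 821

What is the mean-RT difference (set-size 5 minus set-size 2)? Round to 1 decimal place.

142.7 ms

M(set-size 2) = 4033/7 = 576.143
M(set-size 5) = 4313/6 = 718.833
Difference = 718.833 − 576.143 = 142.690 ms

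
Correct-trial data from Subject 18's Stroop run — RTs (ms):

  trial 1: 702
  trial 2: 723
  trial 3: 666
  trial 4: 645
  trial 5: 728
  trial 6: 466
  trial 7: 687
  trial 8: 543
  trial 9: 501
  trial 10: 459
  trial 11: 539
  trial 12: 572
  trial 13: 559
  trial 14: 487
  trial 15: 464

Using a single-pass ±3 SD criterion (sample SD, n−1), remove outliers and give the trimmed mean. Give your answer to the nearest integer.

n = 15, ΣRT = 8741, M = 582.733
Σ(x−M)² = 139732.93; s = √(139732.93/14) = 99.905
Cutoffs: 582.733 ± 3·99.905 → [283.0, 882.4]
No RTs fall outside the cutoffs; all 15 retained. Mean = 8741/15 = 582.733

583 ms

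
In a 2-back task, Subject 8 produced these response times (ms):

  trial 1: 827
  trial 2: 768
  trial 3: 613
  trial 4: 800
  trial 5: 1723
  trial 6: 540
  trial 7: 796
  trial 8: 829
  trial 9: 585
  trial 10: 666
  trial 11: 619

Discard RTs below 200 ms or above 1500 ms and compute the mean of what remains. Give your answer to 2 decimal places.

704.30 ms

Excluded: 1723
Retained (n=10): Σ = 7043
Mean = 7043/10 = 704.3000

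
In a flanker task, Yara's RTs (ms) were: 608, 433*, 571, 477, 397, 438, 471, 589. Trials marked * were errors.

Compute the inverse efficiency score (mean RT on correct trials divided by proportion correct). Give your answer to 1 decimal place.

579.8 ms

Correct trials (n=7): 608, 571, 477, 397, 438, 471, 589
Mean correct RT = 3551/7 = 507.2857 ms
Proportion correct = 7/8
IES = 507.2857 / (7/8) = 579.755 ms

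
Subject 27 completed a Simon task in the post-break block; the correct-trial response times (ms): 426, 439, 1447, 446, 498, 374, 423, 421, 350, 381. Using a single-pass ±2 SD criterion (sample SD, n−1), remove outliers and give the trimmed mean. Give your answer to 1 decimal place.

n = 10, ΣRT = 5205, M = 520.500
Σ(x−M)² = 969430.50; s = √(969430.50/9) = 328.199
Cutoffs: 520.500 ± 2·328.199 → [-135.9, 1176.9]
Outside: 1447 → excluded.
Retained (n=9): Σ = 3758, mean = 3758/9 = 417.556

417.6 ms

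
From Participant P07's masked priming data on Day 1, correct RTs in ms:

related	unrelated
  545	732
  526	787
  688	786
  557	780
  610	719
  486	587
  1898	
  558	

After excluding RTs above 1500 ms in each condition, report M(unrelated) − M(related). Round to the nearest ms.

related: exclude 1898
M(related) = 3970/7 = 567.143
M(unrelated) = 4391/6 = 731.833
Difference = 731.833 − 567.143 = 164.690 ms

165 ms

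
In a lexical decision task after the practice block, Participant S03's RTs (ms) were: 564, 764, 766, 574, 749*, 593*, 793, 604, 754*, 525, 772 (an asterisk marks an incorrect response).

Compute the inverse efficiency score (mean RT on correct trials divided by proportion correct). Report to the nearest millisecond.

922 ms

Correct trials (n=8): 564, 764, 766, 574, 793, 604, 525, 772
Mean correct RT = 5362/8 = 670.2500 ms
Proportion correct = 8/11
IES = 670.2500 / (8/11) = 921.594 ms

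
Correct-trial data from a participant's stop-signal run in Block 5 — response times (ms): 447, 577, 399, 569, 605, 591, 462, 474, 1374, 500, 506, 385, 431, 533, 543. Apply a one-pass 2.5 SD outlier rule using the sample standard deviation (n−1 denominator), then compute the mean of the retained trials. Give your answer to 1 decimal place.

n = 15, ΣRT = 8396, M = 559.733
Σ(x−M)² = 776440.93; s = √(776440.93/14) = 235.500
Cutoffs: 559.733 ± 2.5·235.500 → [-29.0, 1148.5]
Outside: 1374 → excluded.
Retained (n=14): Σ = 7022, mean = 7022/14 = 501.571

501.6 ms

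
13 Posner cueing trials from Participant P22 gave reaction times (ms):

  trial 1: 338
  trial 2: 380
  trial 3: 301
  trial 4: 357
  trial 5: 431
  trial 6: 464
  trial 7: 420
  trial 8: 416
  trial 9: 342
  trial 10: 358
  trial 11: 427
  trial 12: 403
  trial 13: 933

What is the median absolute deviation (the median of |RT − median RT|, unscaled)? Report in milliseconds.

Sorted: 301, 338, 342, 357, 358, 380, 403, 416, 420, 427, 431, 464, 933 → median = 403
|x − 403|: 65, 23, 102, 46, 28, 61, 17, 13, 61, 45, 24, 0, 530
Sorted deviations: 0, 13, 17, 23, 24, 28, 45, 46, 61, 61, 65, 102, 530 → MAD = 45

45 ms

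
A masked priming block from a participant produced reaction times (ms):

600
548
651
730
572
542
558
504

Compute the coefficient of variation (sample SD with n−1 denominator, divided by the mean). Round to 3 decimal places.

n = 8, Σ = 4705, M = 588.1250
Σ(x−M)² = 36204.875; s = √(36204.875/7) = 71.9175
CV = 71.9175 / 588.1250 = 0.12228

0.122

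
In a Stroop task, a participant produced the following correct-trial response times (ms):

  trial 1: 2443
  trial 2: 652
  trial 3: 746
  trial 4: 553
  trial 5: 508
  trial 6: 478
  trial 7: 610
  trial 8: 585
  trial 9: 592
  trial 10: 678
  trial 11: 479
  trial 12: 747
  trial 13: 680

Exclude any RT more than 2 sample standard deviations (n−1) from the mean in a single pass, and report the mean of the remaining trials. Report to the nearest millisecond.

n = 13, ΣRT = 9751, M = 750.077
Σ(x−M)² = 3202548.92; s = √(3202548.92/12) = 516.603
Cutoffs: 750.077 ± 2·516.603 → [-283.1, 1783.3]
Outside: 2443 → excluded.
Retained (n=12): Σ = 7308, mean = 7308/12 = 609.000

609 ms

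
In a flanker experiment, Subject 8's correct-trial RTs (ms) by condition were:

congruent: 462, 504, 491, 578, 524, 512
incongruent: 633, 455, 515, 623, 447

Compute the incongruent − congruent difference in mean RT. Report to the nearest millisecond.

M(congruent) = 3071/6 = 511.833
M(incongruent) = 2673/5 = 534.600
Difference = 534.600 − 511.833 = 22.767 ms

23 ms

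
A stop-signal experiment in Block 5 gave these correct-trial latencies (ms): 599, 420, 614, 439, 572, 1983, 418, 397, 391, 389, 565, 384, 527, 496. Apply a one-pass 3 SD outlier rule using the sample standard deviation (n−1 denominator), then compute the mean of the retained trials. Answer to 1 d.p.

477.8 ms

n = 14, ΣRT = 8194, M = 585.286
Σ(x−M)² = 2195520.86; s = √(2195520.86/13) = 410.958
Cutoffs: 585.286 ± 3·410.958 → [-647.6, 1818.2]
Outside: 1983 → excluded.
Retained (n=13): Σ = 6211, mean = 6211/13 = 477.769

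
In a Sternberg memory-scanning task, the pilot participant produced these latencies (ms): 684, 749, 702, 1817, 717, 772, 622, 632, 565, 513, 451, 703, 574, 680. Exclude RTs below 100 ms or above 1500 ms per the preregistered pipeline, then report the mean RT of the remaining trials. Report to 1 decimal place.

Excluded: 1817
Retained (n=13): Σ = 8364
Mean = 8364/13 = 643.3846

643.4 ms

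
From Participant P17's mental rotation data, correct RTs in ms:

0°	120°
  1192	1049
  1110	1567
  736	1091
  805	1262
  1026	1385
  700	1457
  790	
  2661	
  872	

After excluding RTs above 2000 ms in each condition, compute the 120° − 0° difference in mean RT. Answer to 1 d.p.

0°: exclude 2661
M(0°) = 7231/8 = 903.875
M(120°) = 7811/6 = 1301.833
Difference = 1301.833 − 903.875 = 397.958 ms

398.0 ms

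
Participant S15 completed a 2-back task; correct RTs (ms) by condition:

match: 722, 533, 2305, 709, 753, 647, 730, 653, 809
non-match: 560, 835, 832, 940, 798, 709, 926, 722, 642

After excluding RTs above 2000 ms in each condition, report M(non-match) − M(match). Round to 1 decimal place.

79.3 ms

match: exclude 2305
M(match) = 5556/8 = 694.500
M(non-match) = 6964/9 = 773.778
Difference = 773.778 − 694.500 = 79.278 ms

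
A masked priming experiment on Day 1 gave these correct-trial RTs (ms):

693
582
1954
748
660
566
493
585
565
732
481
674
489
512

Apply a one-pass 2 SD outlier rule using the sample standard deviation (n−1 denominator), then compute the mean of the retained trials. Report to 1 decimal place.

n = 14, ΣRT = 9734, M = 695.286
Σ(x−M)² = 1811862.86; s = √(1811862.86/13) = 373.328
Cutoffs: 695.286 ± 2·373.328 → [-51.4, 1441.9]
Outside: 1954 → excluded.
Retained (n=13): Σ = 7780, mean = 7780/13 = 598.462

598.5 ms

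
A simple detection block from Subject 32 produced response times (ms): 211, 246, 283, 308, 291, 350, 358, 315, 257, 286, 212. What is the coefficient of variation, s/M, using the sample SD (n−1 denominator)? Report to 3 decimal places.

0.173

n = 11, Σ = 3117, M = 283.3636
Σ(x−M)² = 24104.545; s = √(24104.545/10) = 49.0964
CV = 49.0964 / 283.3636 = 0.17326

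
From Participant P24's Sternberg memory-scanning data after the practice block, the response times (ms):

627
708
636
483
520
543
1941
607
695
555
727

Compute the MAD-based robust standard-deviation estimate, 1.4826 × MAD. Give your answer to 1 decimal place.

120.1 ms

Sorted: 483, 520, 543, 555, 607, 627, 636, 695, 708, 727, 1941 → median = 627
|x − 627| sorted: 0, 9, 20, 68, 72, 81, 84, 100, 107, 144, 1314 → MAD = 81
Robust SD ≈ 1.4826 × 81 = 120.091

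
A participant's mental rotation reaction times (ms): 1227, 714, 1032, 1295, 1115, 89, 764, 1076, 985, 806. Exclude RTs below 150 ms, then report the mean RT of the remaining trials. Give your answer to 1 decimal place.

Excluded: 89
Retained (n=9): Σ = 9014
Mean = 9014/9 = 1001.5556

1001.6 ms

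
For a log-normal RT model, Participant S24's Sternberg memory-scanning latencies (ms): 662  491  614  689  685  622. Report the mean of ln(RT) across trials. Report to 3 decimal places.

6.435

ln(RT): 6.4953, 6.1964, 6.4200, 6.5352, 6.5294, 6.4329
Σ ln(RT) = 38.6093
Mean = 38.6093/6 = 6.43488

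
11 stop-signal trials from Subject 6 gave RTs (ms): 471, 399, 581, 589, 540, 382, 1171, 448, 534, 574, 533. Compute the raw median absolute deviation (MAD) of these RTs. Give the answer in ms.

55 ms

Sorted: 382, 399, 448, 471, 533, 534, 540, 574, 581, 589, 1171 → median = 534
|x − 534|: 63, 135, 47, 55, 6, 152, 637, 86, 0, 40, 1
Sorted deviations: 0, 1, 6, 40, 47, 55, 63, 86, 135, 152, 637 → MAD = 55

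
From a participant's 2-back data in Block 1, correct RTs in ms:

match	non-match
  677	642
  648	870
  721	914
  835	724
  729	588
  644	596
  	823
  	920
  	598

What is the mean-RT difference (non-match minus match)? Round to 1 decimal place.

32.7 ms

M(match) = 4254/6 = 709.000
M(non-match) = 6675/9 = 741.667
Difference = 741.667 − 709.000 = 32.667 ms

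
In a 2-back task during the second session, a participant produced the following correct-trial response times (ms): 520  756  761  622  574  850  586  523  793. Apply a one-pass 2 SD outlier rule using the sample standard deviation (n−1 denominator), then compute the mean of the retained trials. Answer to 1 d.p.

665.0 ms

n = 9, ΣRT = 5985, M = 665.000
Σ(x−M)² = 125666.00; s = √(125666.00/8) = 125.333
Cutoffs: 665.000 ± 2·125.333 → [414.3, 915.7]
No RTs fall outside the cutoffs; all 9 retained. Mean = 5985/9 = 665.000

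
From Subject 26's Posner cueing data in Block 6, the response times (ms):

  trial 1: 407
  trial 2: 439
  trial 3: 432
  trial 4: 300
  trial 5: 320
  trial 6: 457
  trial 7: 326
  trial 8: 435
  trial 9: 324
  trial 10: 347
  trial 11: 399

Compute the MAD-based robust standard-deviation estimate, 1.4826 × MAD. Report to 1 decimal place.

Sorted: 300, 320, 324, 326, 347, 399, 407, 432, 435, 439, 457 → median = 399
|x − 399| sorted: 0, 8, 33, 36, 40, 52, 58, 73, 75, 79, 99 → MAD = 52
Robust SD ≈ 1.4826 × 52 = 77.095

77.1 ms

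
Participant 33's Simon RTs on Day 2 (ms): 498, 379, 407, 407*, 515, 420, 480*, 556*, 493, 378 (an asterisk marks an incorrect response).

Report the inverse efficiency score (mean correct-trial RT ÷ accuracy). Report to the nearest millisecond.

Correct trials (n=7): 498, 379, 407, 515, 420, 493, 378
Mean correct RT = 3090/7 = 441.4286 ms
Proportion correct = 7/10
IES = 441.4286 / (7/10) = 630.612 ms

631 ms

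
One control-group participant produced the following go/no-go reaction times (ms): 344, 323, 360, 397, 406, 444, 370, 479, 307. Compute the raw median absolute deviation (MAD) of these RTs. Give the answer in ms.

36 ms

Sorted: 307, 323, 344, 360, 370, 397, 406, 444, 479 → median = 370
|x − 370|: 26, 47, 10, 27, 36, 74, 0, 109, 63
Sorted deviations: 0, 10, 26, 27, 36, 47, 63, 74, 109 → MAD = 36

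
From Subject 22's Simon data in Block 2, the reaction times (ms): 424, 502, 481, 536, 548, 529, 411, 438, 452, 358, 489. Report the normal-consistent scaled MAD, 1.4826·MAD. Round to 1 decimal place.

71.2 ms

Sorted: 358, 411, 424, 438, 452, 481, 489, 502, 529, 536, 548 → median = 481
|x − 481| sorted: 0, 8, 21, 29, 43, 48, 55, 57, 67, 70, 123 → MAD = 48
Robust SD ≈ 1.4826 × 48 = 71.165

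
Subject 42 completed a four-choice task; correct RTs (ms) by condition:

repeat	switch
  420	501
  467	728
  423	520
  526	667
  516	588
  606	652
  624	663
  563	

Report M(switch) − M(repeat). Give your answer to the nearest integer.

M(repeat) = 4145/8 = 518.125
M(switch) = 4319/7 = 617.000
Difference = 617.000 − 518.125 = 98.875 ms

99 ms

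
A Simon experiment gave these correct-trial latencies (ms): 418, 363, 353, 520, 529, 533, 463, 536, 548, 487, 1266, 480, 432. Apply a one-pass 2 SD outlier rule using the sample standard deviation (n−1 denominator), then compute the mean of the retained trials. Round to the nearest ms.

n = 13, ΣRT = 6928, M = 532.923
Σ(x−M)² = 632258.92; s = √(632258.92/12) = 229.539
Cutoffs: 532.923 ± 2·229.539 → [73.8, 992.0]
Outside: 1266 → excluded.
Retained (n=12): Σ = 5662, mean = 5662/12 = 471.833

472 ms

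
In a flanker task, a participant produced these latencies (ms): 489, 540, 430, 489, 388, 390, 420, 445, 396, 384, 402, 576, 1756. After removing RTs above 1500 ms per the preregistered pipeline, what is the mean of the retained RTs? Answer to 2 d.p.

Excluded: 1756
Retained (n=12): Σ = 5349
Mean = 5349/12 = 445.7500

445.75 ms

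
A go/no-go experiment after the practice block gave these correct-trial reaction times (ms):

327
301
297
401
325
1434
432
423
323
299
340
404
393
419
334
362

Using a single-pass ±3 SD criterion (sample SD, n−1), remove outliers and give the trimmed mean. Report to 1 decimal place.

n = 16, ΣRT = 6814, M = 425.875
Σ(x−M)² = 1117317.75; s = √(1117317.75/15) = 272.925
Cutoffs: 425.875 ± 3·272.925 → [-392.9, 1244.6]
Outside: 1434 → excluded.
Retained (n=15): Σ = 5380, mean = 5380/15 = 358.667

358.7 ms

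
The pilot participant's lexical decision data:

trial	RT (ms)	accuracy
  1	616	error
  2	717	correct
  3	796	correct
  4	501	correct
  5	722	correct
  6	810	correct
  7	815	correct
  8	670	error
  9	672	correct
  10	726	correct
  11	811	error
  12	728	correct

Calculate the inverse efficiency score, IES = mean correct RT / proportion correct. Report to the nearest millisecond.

961 ms

Correct trials (n=9): 717, 796, 501, 722, 810, 815, 672, 726, 728
Mean correct RT = 6487/9 = 720.7778 ms
Proportion correct = 9/12
IES = 720.7778 / (9/12) = 961.037 ms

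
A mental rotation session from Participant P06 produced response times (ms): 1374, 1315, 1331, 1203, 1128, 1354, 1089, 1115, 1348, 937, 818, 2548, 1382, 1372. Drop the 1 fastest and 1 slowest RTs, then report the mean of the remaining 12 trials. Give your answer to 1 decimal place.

Sorted: 818, 937, 1089, 1115, 1128, 1203, 1315, 1331, 1348, 1354, 1372, 1374, 1382, 2548
Drop lowest 1 (818) and highest 1 (2548)
Remaining (n=12): Σ = 14948, mean = 14948/12 = 1245.667

1245.7 ms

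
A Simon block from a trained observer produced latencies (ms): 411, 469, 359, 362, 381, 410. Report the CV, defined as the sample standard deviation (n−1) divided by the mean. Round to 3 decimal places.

n = 6, Σ = 2392, M = 398.6667
Σ(x−M)² = 8457.333; s = √(8457.333/5) = 41.1274
CV = 41.1274 / 398.6667 = 0.10316

0.103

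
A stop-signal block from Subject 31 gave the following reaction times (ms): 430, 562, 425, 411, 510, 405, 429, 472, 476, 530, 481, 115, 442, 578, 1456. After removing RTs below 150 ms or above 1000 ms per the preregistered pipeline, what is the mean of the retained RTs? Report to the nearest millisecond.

Excluded: 115, 1456
Retained (n=13): Σ = 6151
Mean = 6151/13 = 473.1538

473 ms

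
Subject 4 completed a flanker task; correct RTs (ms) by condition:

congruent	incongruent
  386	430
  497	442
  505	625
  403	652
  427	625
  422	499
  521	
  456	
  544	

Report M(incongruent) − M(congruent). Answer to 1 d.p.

83.2 ms

M(congruent) = 4161/9 = 462.333
M(incongruent) = 3273/6 = 545.500
Difference = 545.500 − 462.333 = 83.167 ms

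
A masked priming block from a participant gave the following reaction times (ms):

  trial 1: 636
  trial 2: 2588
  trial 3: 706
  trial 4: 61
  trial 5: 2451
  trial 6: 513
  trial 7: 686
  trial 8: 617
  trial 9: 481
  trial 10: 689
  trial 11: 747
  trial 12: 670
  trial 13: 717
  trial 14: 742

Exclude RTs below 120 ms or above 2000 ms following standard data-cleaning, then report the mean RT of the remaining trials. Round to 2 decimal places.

Excluded: 61, 2451, 2588
Retained (n=11): Σ = 7204
Mean = 7204/11 = 654.9091

654.91 ms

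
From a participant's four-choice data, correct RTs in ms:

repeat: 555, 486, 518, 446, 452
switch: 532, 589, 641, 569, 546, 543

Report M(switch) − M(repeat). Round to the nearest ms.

M(repeat) = 2457/5 = 491.400
M(switch) = 3420/6 = 570.000
Difference = 570.000 − 491.400 = 78.600 ms

79 ms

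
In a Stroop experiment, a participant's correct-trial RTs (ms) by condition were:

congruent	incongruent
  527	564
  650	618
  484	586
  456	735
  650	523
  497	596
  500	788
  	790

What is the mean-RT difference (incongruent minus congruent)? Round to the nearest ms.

M(congruent) = 3764/7 = 537.714
M(incongruent) = 5200/8 = 650.000
Difference = 650.000 − 537.714 = 112.286 ms

112 ms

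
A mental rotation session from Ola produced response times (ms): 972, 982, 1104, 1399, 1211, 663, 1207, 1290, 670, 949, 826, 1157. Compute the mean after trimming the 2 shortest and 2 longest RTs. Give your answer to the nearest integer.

1051 ms

Sorted: 663, 670, 826, 949, 972, 982, 1104, 1157, 1207, 1211, 1290, 1399
Drop lowest 2 (663, 670) and highest 2 (1290, 1399)
Remaining (n=8): Σ = 8408, mean = 8408/8 = 1051.000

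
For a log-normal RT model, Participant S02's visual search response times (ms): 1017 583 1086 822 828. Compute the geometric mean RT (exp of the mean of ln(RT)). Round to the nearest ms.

ln(RT): 6.9246, 6.3682, 6.9903, 6.7117, 6.7190
Mean ln(RT) = 33.7138/5 = 6.74276
Geometric mean = exp(6.74276) = 847.90 ms

848 ms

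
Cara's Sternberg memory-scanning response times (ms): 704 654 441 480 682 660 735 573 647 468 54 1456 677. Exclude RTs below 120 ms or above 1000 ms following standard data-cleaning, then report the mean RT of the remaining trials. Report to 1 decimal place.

611.0 ms

Excluded: 54, 1456
Retained (n=11): Σ = 6721
Mean = 6721/11 = 611.0000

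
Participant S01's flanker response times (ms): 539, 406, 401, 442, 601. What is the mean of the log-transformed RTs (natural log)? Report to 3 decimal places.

ln(RT): 6.2897, 6.0064, 5.9940, 6.0913, 6.3986
Σ ln(RT) = 30.7799
Mean = 30.7799/5 = 6.15599

6.156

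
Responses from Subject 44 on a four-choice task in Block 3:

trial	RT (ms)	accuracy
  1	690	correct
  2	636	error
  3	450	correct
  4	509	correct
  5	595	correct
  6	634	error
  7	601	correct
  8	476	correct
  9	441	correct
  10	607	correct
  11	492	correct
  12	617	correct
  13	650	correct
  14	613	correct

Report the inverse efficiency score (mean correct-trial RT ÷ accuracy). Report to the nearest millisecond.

Correct trials (n=12): 690, 450, 509, 595, 601, 476, 441, 607, 492, 617, 650, 613
Mean correct RT = 6741/12 = 561.7500 ms
Proportion correct = 12/14
IES = 561.7500 / (12/14) = 655.375 ms

655 ms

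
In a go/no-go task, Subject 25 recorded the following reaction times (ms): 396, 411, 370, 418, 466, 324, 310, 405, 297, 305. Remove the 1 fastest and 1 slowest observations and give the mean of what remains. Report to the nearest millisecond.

Sorted: 297, 305, 310, 324, 370, 396, 405, 411, 418, 466
Drop lowest 1 (297) and highest 1 (466)
Remaining (n=8): Σ = 2939, mean = 2939/8 = 367.375

367 ms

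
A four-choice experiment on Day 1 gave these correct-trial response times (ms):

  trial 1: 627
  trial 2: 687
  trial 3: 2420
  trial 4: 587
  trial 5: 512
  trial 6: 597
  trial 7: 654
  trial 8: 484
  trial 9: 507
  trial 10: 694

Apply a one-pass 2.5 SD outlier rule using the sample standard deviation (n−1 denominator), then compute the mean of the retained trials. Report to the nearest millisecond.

n = 10, ΣRT = 7769, M = 776.900
Σ(x−M)² = 3049540.90; s = √(3049540.90/9) = 582.098
Cutoffs: 776.900 ± 2.5·582.098 → [-678.3, 2232.1]
Outside: 2420 → excluded.
Retained (n=9): Σ = 5349, mean = 5349/9 = 594.333

594 ms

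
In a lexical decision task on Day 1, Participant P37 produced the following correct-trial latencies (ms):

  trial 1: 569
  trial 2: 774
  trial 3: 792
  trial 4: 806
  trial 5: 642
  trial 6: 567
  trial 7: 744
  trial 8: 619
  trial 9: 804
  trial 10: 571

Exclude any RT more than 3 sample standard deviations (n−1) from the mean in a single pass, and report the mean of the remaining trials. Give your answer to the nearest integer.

n = 10, ΣRT = 6888, M = 688.800
Σ(x−M)² = 98089.60; s = √(98089.60/9) = 104.398
Cutoffs: 688.800 ± 3·104.398 → [375.6, 1002.0]
No RTs fall outside the cutoffs; all 10 retained. Mean = 6888/10 = 688.800

689 ms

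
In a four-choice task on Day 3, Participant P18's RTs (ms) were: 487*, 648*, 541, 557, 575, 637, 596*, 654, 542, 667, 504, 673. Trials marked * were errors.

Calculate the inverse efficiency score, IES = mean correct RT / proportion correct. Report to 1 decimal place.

792.6 ms

Correct trials (n=9): 541, 557, 575, 637, 654, 542, 667, 504, 673
Mean correct RT = 5350/9 = 594.4444 ms
Proportion correct = 9/12
IES = 594.4444 / (9/12) = 792.593 ms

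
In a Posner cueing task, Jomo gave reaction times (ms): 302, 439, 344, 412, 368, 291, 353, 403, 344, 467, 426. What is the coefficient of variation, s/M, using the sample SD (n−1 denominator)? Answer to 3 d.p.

0.150

n = 11, Σ = 4149, M = 377.1818
Σ(x−M)² = 32101.636; s = √(32101.636/10) = 56.6583
CV = 56.6583 / 377.1818 = 0.15021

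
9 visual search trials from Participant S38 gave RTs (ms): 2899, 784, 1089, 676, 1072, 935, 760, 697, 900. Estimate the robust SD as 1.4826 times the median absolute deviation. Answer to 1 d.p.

Sorted: 676, 697, 760, 784, 900, 935, 1072, 1089, 2899 → median = 900
|x − 900| sorted: 0, 35, 116, 140, 172, 189, 203, 224, 1999 → MAD = 172
Robust SD ≈ 1.4826 × 172 = 255.007

255.0 ms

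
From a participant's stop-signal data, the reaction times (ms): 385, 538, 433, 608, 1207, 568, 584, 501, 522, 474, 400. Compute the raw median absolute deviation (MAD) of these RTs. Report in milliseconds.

62 ms

Sorted: 385, 400, 433, 474, 501, 522, 538, 568, 584, 608, 1207 → median = 522
|x − 522|: 137, 16, 89, 86, 685, 46, 62, 21, 0, 48, 122
Sorted deviations: 0, 16, 21, 46, 48, 62, 86, 89, 122, 137, 685 → MAD = 62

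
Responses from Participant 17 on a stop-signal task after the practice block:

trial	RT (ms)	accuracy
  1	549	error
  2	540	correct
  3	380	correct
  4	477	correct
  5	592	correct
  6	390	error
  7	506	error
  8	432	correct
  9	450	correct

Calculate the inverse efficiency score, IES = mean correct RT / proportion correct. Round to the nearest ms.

Correct trials (n=6): 540, 380, 477, 592, 432, 450
Mean correct RT = 2871/6 = 478.5000 ms
Proportion correct = 6/9
IES = 478.5000 / (6/9) = 717.750 ms

718 ms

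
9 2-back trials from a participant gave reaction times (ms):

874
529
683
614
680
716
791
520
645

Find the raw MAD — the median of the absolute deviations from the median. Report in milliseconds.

66 ms

Sorted: 520, 529, 614, 645, 680, 683, 716, 791, 874 → median = 680
|x − 680|: 194, 151, 3, 66, 0, 36, 111, 160, 35
Sorted deviations: 0, 3, 35, 36, 66, 111, 151, 160, 194 → MAD = 66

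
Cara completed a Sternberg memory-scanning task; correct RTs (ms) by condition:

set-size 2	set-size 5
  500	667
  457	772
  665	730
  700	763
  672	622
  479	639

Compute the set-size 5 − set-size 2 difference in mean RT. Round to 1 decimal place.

M(set-size 2) = 3473/6 = 578.833
M(set-size 5) = 4193/6 = 698.833
Difference = 698.833 − 578.833 = 120.000 ms

120.0 ms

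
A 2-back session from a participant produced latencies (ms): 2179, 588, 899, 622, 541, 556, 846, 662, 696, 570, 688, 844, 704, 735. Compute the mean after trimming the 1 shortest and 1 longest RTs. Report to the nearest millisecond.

701 ms

Sorted: 541, 556, 570, 588, 622, 662, 688, 696, 704, 735, 844, 846, 899, 2179
Drop lowest 1 (541) and highest 1 (2179)
Remaining (n=12): Σ = 8410, mean = 8410/12 = 700.833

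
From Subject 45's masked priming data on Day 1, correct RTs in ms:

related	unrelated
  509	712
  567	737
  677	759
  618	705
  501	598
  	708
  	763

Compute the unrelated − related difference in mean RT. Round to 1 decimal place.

137.3 ms

M(related) = 2872/5 = 574.400
M(unrelated) = 4982/7 = 711.714
Difference = 711.714 − 574.400 = 137.314 ms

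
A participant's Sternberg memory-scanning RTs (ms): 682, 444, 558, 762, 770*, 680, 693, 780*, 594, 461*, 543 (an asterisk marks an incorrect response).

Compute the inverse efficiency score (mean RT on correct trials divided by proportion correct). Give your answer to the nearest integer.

Correct trials (n=8): 682, 444, 558, 762, 680, 693, 594, 543
Mean correct RT = 4956/8 = 619.5000 ms
Proportion correct = 8/11
IES = 619.5000 / (8/11) = 851.812 ms

852 ms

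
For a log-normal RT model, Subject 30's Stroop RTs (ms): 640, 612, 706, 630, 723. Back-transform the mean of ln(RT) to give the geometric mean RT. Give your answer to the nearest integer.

661 ms

ln(RT): 6.4615, 6.4167, 6.5596, 6.4457, 6.5834
Mean ln(RT) = 32.4669/5 = 6.49339
Geometric mean = exp(6.49339) = 660.76 ms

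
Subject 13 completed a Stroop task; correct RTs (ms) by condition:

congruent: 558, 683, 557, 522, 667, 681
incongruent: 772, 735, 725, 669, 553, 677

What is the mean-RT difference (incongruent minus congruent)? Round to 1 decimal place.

77.2 ms

M(congruent) = 3668/6 = 611.333
M(incongruent) = 4131/6 = 688.500
Difference = 688.500 − 611.333 = 77.167 ms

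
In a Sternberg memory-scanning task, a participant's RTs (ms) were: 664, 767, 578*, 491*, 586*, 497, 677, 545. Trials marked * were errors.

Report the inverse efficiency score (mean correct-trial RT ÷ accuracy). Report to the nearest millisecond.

1008 ms

Correct trials (n=5): 664, 767, 497, 677, 545
Mean correct RT = 3150/5 = 630.0000 ms
Proportion correct = 5/8
IES = 630.0000 / (5/8) = 1008.000 ms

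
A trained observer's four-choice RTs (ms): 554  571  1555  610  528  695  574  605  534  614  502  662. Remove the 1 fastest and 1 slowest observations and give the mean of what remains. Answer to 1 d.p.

Sorted: 502, 528, 534, 554, 571, 574, 605, 610, 614, 662, 695, 1555
Drop lowest 1 (502) and highest 1 (1555)
Remaining (n=10): Σ = 5947, mean = 5947/10 = 594.700

594.7 ms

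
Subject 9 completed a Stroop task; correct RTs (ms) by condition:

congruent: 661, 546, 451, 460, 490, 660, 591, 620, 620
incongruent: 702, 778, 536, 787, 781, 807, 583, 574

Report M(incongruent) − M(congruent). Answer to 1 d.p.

126.9 ms

M(congruent) = 5099/9 = 566.556
M(incongruent) = 5548/8 = 693.500
Difference = 693.500 − 566.556 = 126.944 ms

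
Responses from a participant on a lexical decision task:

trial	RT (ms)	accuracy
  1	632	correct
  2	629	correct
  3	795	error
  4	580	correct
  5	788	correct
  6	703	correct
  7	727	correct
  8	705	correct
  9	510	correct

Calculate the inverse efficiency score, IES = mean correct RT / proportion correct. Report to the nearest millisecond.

742 ms

Correct trials (n=8): 632, 629, 580, 788, 703, 727, 705, 510
Mean correct RT = 5274/8 = 659.2500 ms
Proportion correct = 8/9
IES = 659.2500 / (8/9) = 741.656 ms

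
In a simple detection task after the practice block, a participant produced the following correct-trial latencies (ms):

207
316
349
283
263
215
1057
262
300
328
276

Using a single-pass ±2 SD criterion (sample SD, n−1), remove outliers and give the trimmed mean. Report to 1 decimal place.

279.9 ms

n = 11, ΣRT = 3856, M = 350.545
Σ(x−M)² = 567938.73; s = √(567938.73/10) = 238.315
Cutoffs: 350.545 ± 2·238.315 → [-126.1, 827.2]
Outside: 1057 → excluded.
Retained (n=10): Σ = 2799, mean = 2799/10 = 279.900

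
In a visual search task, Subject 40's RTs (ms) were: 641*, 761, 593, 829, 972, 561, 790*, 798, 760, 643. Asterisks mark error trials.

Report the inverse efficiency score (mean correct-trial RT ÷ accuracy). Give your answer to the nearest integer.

925 ms

Correct trials (n=8): 761, 593, 829, 972, 561, 798, 760, 643
Mean correct RT = 5917/8 = 739.6250 ms
Proportion correct = 8/10
IES = 739.6250 / (8/10) = 924.531 ms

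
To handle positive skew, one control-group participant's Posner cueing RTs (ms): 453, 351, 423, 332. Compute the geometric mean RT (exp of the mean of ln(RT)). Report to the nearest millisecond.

ln(RT): 6.1159, 5.8608, 6.0474, 5.8051
Mean ln(RT) = 23.8292/4 = 5.95730
Geometric mean = exp(5.95730) = 386.56 ms

387 ms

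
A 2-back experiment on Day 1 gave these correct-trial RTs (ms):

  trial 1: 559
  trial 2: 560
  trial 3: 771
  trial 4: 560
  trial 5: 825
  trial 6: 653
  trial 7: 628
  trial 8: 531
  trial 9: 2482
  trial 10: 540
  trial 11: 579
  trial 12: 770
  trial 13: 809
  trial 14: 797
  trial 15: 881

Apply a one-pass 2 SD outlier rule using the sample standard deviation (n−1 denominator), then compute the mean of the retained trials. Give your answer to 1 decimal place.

n = 15, ΣRT = 11945, M = 796.333
Σ(x−M)² = 3251215.33; s = √(3251215.33/14) = 481.902
Cutoffs: 796.333 ± 2·481.902 → [-167.5, 1760.1]
Outside: 2482 → excluded.
Retained (n=14): Σ = 9463, mean = 9463/14 = 675.929

675.9 ms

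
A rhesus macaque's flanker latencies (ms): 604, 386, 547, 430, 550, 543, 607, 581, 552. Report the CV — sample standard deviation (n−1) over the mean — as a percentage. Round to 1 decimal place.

14.2%

n = 9, Σ = 4800, M = 533.3333
Σ(x−M)² = 45984.000; s = √(45984.000/8) = 75.8156
CV = 75.8156 / 533.3333 = 0.14215 = 14.215%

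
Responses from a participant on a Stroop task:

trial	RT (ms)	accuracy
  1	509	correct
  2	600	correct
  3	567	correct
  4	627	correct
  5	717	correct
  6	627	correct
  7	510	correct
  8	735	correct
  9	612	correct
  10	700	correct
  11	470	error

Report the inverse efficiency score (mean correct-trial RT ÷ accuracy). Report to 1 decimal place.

682.4 ms

Correct trials (n=10): 509, 600, 567, 627, 717, 627, 510, 735, 612, 700
Mean correct RT = 6204/10 = 620.4000 ms
Proportion correct = 10/11
IES = 620.4000 / (10/11) = 682.440 ms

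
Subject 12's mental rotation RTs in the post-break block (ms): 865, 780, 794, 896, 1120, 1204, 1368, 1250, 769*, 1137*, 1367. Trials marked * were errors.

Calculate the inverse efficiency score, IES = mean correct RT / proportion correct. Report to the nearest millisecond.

Correct trials (n=9): 865, 780, 794, 896, 1120, 1204, 1368, 1250, 1367
Mean correct RT = 9644/9 = 1071.5556 ms
Proportion correct = 9/11
IES = 1071.5556 / (9/11) = 1309.679 ms

1310 ms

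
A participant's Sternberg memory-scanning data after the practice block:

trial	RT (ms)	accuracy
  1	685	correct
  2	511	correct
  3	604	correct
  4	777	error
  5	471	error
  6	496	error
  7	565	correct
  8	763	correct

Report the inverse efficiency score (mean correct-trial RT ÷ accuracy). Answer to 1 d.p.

Correct trials (n=5): 685, 511, 604, 565, 763
Mean correct RT = 3128/5 = 625.6000 ms
Proportion correct = 5/8
IES = 625.6000 / (5/8) = 1000.960 ms

1001.0 ms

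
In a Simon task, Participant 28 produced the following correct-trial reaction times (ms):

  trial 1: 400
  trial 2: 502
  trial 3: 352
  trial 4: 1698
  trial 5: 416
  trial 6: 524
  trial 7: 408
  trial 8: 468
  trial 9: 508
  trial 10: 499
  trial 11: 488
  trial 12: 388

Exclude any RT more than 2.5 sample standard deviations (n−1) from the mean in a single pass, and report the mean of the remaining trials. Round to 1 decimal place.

450.3 ms

n = 12, ΣRT = 6651, M = 554.250
Σ(x−M)² = 1461668.25; s = √(1461668.25/11) = 364.526
Cutoffs: 554.250 ± 2.5·364.526 → [-357.1, 1465.6]
Outside: 1698 → excluded.
Retained (n=11): Σ = 4953, mean = 4953/11 = 450.273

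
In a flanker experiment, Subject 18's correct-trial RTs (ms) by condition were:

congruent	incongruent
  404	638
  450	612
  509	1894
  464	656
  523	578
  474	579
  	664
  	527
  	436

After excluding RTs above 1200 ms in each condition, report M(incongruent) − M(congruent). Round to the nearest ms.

116 ms

incongruent: exclude 1894
M(congruent) = 2824/6 = 470.667
M(incongruent) = 4690/8 = 586.250
Difference = 586.250 − 470.667 = 115.583 ms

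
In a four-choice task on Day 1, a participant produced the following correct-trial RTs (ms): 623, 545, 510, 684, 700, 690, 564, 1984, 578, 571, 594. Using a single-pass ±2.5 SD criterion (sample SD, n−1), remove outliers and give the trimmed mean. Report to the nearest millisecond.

n = 11, ΣRT = 8043, M = 731.182
Σ(x−M)² = 1765627.64; s = √(1765627.64/10) = 420.194
Cutoffs: 731.182 ± 2.5·420.194 → [-319.3, 1781.7]
Outside: 1984 → excluded.
Retained (n=10): Σ = 6059, mean = 6059/10 = 605.900

606 ms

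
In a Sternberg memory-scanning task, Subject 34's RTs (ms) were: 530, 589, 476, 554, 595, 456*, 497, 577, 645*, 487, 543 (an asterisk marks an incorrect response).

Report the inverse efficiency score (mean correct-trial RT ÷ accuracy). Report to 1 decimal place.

658.4 ms

Correct trials (n=9): 530, 589, 476, 554, 595, 497, 577, 487, 543
Mean correct RT = 4848/9 = 538.6667 ms
Proportion correct = 9/11
IES = 538.6667 / (9/11) = 658.370 ms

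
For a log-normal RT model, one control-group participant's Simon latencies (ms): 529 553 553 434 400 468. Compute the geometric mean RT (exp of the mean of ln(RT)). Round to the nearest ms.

486 ms

ln(RT): 6.2710, 6.3154, 6.3154, 6.0730, 5.9915, 6.1485
Mean ln(RT) = 37.1147/6 = 6.18578
Geometric mean = exp(6.18578) = 485.79 ms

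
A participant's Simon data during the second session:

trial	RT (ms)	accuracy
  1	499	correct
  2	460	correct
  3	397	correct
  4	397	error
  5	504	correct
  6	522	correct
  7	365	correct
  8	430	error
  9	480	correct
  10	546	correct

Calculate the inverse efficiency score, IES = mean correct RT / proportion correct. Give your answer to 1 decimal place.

Correct trials (n=8): 499, 460, 397, 504, 522, 365, 480, 546
Mean correct RT = 3773/8 = 471.6250 ms
Proportion correct = 8/10
IES = 471.6250 / (8/10) = 589.531 ms

589.5 ms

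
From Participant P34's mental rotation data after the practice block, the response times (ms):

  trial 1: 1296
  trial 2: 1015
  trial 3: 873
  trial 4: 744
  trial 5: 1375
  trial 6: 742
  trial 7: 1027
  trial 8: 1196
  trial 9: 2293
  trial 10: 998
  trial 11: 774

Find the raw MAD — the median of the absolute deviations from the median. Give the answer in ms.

241 ms

Sorted: 742, 744, 774, 873, 998, 1015, 1027, 1196, 1296, 1375, 2293 → median = 1015
|x − 1015|: 281, 0, 142, 271, 360, 273, 12, 181, 1278, 17, 241
Sorted deviations: 0, 12, 17, 142, 181, 241, 271, 273, 281, 360, 1278 → MAD = 241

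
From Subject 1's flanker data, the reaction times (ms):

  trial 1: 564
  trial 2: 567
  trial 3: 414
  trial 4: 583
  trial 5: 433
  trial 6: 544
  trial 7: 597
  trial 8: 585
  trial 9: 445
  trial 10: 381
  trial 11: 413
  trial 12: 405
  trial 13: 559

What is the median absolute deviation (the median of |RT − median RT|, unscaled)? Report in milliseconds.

Sorted: 381, 405, 413, 414, 433, 445, 544, 559, 564, 567, 583, 585, 597 → median = 544
|x − 544|: 20, 23, 130, 39, 111, 0, 53, 41, 99, 163, 131, 139, 15
Sorted deviations: 0, 15, 20, 23, 39, 41, 53, 99, 111, 130, 131, 139, 163 → MAD = 53

53 ms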